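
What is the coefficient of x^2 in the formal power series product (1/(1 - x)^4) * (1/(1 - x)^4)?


Combine the factors: (1/(1 - x)^4) * (1/(1 - x)^4) = 1/(1 - x)^8.
Then use 1/(1 - x)^r = sum_{k>=0} C(k + r - 1, r - 1) x^k with r = 8 and k = 2:
C(9, 7) = 36.

36


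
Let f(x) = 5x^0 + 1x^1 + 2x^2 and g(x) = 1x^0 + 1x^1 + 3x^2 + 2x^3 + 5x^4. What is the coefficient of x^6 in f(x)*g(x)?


Cauchy product at x^6:
2*5
= 10

10


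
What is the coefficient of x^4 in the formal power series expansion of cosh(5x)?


The Maclaurin series is cosh(t) = sum_{m>=0} t^(2m) / (2m)!, so substituting t = 5x, only even powers of x are nonzero, with coefficient of x^(2m) equal to 5^(2m) / (2m)!.
For x^4 the coefficient is 5^4/4! = 625/24 = 625/24.

625/24


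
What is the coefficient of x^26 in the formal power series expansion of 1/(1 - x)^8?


The negative binomial / multiset identity is
1/(1 - x)^r = sum_{k>=0} C(k + r - 1, r - 1) x^k.
Here r = 8 and k = 26, so the coefficient is
C(26 + 7, 7) = C(33, 7)
= 4272048

4272048


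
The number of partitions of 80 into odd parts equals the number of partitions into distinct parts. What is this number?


Computing partitions of 80 into odd parts (1, 3, 5, ...):
Using the generating function prod_{k>=0} 1/(1-x^(2k+1)),
the count is 77312

77312


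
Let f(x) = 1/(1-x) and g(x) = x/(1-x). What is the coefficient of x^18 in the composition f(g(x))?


First simplify the composition: f(g(x)) = 1/(1 - x/(1-x)) = (1-x)/((1-x) - x) = (1-x)/(1-2x).
Now extract the coefficient. Write (1-x)/(1-2x) = 1/(1-2x) - x/(1-2x).
The coefficient of x^n in 1/(1-2x) is 2^n, and in x/(1-2x) is 2^(n-1) (for n >= 1).
So the coefficient of x^18 is 2^18 - 2^17 = 262144 - 131072 = 131072.

131072


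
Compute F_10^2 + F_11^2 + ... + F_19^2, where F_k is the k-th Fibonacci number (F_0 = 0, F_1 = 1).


There is a standard identity sum_{k=0}^{N} F_k^2 = F_N * F_{N+1} (proved inductively from the telescoping relation F_k^2 = F_k F_{k+1} - F_{k-1} F_k). Then
sum_{k=10}^{19} F_k^2 = F_19 F_20 - F_9 F_10.
Computing: F_19 = 4181, F_20 = 6765, F_9 = 34, F_10 = 55.
Sum = 4181 * 6765 - 34 * 55 = 28282595.

28282595


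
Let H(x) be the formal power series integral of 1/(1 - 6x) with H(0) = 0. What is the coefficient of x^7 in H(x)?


1/(1 - 6x) = sum_{k>=0} 6^k x^k. Integrating termwise with H(0) = 0:
H(x) = sum_{k>=0} 6^k x^(k+1) / (k+1) = sum_{m>=1} 6^(m-1) x^m / m.
For m = 7: 6^6/7 = 46656/7 = 46656/7.

46656/7


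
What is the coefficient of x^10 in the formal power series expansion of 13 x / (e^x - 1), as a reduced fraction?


The exponential generating function for Bernoulli numbers is
x / (e^x - 1) = sum_{k>=0} B_k x^k / k!.
So the coefficient of x^10 in 13 x / (e^x - 1) is 13 B_10 / 10!.
Computing: B_10 = 5/66, 10! = 3628800, giving
13 * 5/66 / 3628800 = 13/47900160.

13/47900160


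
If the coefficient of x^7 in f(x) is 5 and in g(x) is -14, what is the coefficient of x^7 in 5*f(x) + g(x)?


Scalar multiplication scales coefficients: 5 * 5 = 25.
Then add the g coefficient: 25 + -14
= 11

11


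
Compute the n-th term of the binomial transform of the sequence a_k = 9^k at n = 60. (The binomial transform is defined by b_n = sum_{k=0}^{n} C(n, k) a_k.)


With a_k = 9^k, b_n = sum_{k=0}^{n} C(n, k) 9^k = (1 + 9)^n by the binomial theorem.
For n = 60: (1 + 9)^60 = 10^60 = 1000000000000000000000000000000000000000000000000000000000000.

1000000000000000000000000000000000000000000000000000000000000


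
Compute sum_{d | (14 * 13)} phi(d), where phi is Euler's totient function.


First, 14 * 13 = 182. One classical identity is sum_{d | n} phi(d) = n (each k in [1, n] has a unique gcd with n, and among the k's with gcd(k, n) = n/d there are phi(d) of them). So the sum equals 182. We also verify directly:
Divisors of 182: 1, 2, 7, 13, 14, 26, 91, 182.
phi values: 1, 1, 6, 12, 6, 12, 72, 72.
Sum = 182.

182


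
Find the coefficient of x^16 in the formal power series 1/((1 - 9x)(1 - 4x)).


By partial fractions or Cauchy convolution:
The coefficient equals sum_{k=0}^{16} 9^k * 4^(16-k).
= 3335432903959477

3335432903959477


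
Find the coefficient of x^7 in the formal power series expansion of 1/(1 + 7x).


Write 1/(1 + c x) = 1/(1 - (-c) x) and apply the geometric-series identity
1/(1 - y) = sum_{k>=0} y^k to get 1/(1 + c x) = sum_{k>=0} (-c)^k x^k.
So the coefficient of x^k is (-c)^k = (-1)^k * c^k.
Here c = 7 and k = 7:
(-7)^7 = -1 * 823543 = -823543

-823543


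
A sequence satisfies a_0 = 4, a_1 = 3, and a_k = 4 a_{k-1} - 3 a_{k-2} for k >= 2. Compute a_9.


The characteristic equation is t^2 - 4 t + 3 = 0, with roots r_1 = 3 and r_2 = 1 (so c_1 = r_1 + r_2, c_2 = -r_1 r_2 as required).
One can use the closed form a_n = A r_1^n + B r_2^n, but direct iteration is more reliable:
a_0 = 4, a_1 = 3, a_2 = 0, a_3 = -9, a_4 = -36, a_5 = -117, a_6 = -360, a_7 = -1089, a_8 = -3276, a_9 = -9837.
So a_9 = -9837.

-9837


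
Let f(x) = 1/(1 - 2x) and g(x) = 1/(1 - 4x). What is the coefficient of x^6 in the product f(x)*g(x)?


The coefficient of x^n in f*g is the Cauchy product: sum_{k=0}^{n} a^k * b^(n-k).
With a=2, b=4, n=6:
sum_{k=0}^{6} 2^k * 4^(6-k)
= 8128

8128


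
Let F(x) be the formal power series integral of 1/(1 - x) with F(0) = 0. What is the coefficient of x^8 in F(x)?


1/(1 - x) = sum_{k>=0} x^k. Integrating termwise and using F(0) = 0 gives
F(x) = sum_{k>=0} x^(k+1) / (k+1) = sum_{m>=1} x^m / m = -ln(1 - x).
So the coefficient of x^8 is 1/8 = 1/8.

1/8


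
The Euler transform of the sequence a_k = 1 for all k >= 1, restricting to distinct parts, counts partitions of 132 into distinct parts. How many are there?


Partitions of 132 into distinct parts can be computed via generating function.
Product (1+x)(1+x^2)(1+x^3)...
The coefficient of x^132 = 5392550

5392550


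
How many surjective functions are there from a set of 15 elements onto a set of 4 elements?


By inclusion-exclusion on which target elements are missed, the number of surjections from an n-set onto a k-set is
surj(n, k) = sum_{j=0}^{k} (-1)^j C(k, j) (k - j)^n.
Equivalently surj(n, k) = k! * S(n, k), where S(n, k) is the Stirling number of the second kind.
For n = 15, k = 4:
S(15, 4) = 42355950, so
surj = 4! * 42355950 = 24 * 42355950 = 1016542800.

1016542800


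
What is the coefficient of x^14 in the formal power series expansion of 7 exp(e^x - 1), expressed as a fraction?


exp(e^x - 1) is the exponential generating function for the Bell numbers Bell_k: exp(e^x - 1) = sum_{k>=0} Bell_k x^k / k!.
So the coefficient of x^14 in 7 exp(e^x - 1) is 7 Bell_14 / 14!.
Computing: Bell_14 = 190899322 and 14! = 87178291200, giving
7 * 190899322/87178291200 = 95449661/6227020800.

95449661/6227020800


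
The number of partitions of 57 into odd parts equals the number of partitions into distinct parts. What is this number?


Computing partitions of 57 into odd parts (1, 3, 5, ...):
Using the generating function prod_{k>=0} 1/(1-x^(2k+1)),
the count is 7917

7917


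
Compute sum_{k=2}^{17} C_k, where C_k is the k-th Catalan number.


C_2 through C_17: 2, 5, 14, 42, 132, 429, 1430, 4862, 16796, 58786, 208012, 742900, 2674440, 9694845, 35357670, 129644790
Sum = 2 + 5 + 14 + 42 + 132 + 429 + 1430 + 4862 + 16796 + 58786 + 208012 + 742900 + 2674440 + 9694845 + 35357670 + 129644790
= 178405155

178405155


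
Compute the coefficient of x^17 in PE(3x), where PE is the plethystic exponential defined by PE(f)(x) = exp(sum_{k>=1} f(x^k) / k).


With f(x) = 3x, the exponent is sum_{k>=1} 3 x^k / k = 3 * (-ln(1 - x)). Exponentiating:
PE(3x) = exp(-3 ln(1 - x)) = 1/(1 - x)^3.
By the negative binomial expansion, [x^n] 1/(1 - x)^3 = C(n + 2, 2).
For n = 17: C(19, 2) = 171.

171


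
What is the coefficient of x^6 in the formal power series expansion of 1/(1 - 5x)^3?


The general identity 1/(1 - c x)^r = sum_{k>=0} c^k C(k + r - 1, r - 1) x^k follows by substituting y = c x into 1/(1 - y)^r = sum_{k>=0} C(k + r - 1, r - 1) y^k.
For c = 5, r = 3, k = 6:
5^6 * C(8, 2) = 15625 * 28 = 437500.

437500


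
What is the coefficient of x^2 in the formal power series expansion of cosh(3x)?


The Maclaurin series is cosh(t) = sum_{m>=0} t^(2m) / (2m)!, so substituting t = 3x, only even powers of x are nonzero, with coefficient of x^(2m) equal to 3^(2m) / (2m)!.
For x^2 the coefficient is 3^2/2! = 9/2 = 9/2.

9/2


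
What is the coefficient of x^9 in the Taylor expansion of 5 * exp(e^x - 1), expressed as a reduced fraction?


exp(e^x - 1) = sum_{k>=0} Bell_k x^k / k!, where Bell_k is the k-th Bell number.
So the coefficient of x^9 is 5 * Bell_9 / 9!.
Computing: Bell_9 = 21147 and 9! = 362880, giving
5 * 21147/362880 = 1007/3456.

1007/3456


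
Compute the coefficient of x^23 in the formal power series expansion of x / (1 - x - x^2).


Let f(x) = sum_{k>=0} a_k x^k. Multiplying f(x) * (1 - x - x^2) = x and matching coefficients gives a_0 = 0, a_1 = 1, and a_k = a_{k-1} + a_{k-2} for k >= 2. These are the Fibonacci numbers F_k.
Iterating from F_0 = 0, F_1 = 1:
F_0=0, F_1=1, F_2=1, F_3=2, F_4=3, F_5=5, F_6=8, F_7=13, F_8=21, F_9=34, ...
F_23 = 28657.

28657


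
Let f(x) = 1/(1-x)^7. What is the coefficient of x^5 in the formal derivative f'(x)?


Differentiate: d/dx [ 1/(1-x)^r ] = r / (1-x)^(r+1).
Here r = 7, so f'(x) = 7 / (1-x)^8.
The expansion of 1/(1-x)^(r+1) has coefficient of x^n equal to C(n+r, r).
So the coefficient of x^5 in f'(x) is
7 * C(12, 7) = 7 * 792 = 5544

5544


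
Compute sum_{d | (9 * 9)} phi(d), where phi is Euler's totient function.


First, 9 * 9 = 81. One classical identity is sum_{d | n} phi(d) = n (each k in [1, n] has a unique gcd with n, and among the k's with gcd(k, n) = n/d there are phi(d) of them). So the sum equals 81. We also verify directly:
Divisors of 81: 1, 3, 9, 27, 81.
phi values: 1, 2, 6, 18, 54.
Sum = 81.

81


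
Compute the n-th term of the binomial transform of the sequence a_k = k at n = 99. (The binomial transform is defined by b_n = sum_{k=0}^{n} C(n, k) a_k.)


With a_k = k, b_n = sum_{k=0}^{n} C(n, k) k. Using k * C(n, k) = n * C(n-1, k-1) gives b_n = n * sum_{k>=1} C(n-1, k-1) = n * 2^(n-1).
For n = 99: 99 * 2^98 = 99 * 316912650057057350374175801344 = 31374352355648677687043404333056.

31374352355648677687043404333056


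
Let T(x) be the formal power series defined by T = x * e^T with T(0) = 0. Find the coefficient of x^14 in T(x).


Apply the Lagrange inversion formula: if T = x * phi(T) with phi(t) = e^t, then
[x^n] T = (1/n) [t^(n-1)] phi(t)^n = (1/n) [t^(n-1)] e^(n t) = (1/n) * n^(n-1) / (n-1)! = n^(n-1) / n!.
When c = 1 this is the Cayley count of rooted labeled trees on n vertices, divided by n!.
For n = 14: 14^13 / 14! = 793714773254144/87178291200 = 7909306972/868725.

7909306972/868725


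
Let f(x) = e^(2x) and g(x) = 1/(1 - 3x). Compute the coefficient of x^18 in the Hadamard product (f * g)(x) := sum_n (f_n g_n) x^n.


Expanding: f_k = 2^k/k! (from e^(2x)) and g_k = 3^k (from 1/(1 - 3x)). So the Hadamard coefficient (f * g)_k = 2^k 3^k / k! = (6)^k / k!.
For k = 18: 6^18/18! = 101559956668416/6402373705728000 = 236196/14889875.

236196/14889875


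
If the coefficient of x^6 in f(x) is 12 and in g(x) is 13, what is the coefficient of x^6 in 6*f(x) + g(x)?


Scalar multiplication scales coefficients: 6 * 12 = 72.
Then add the g coefficient: 72 + 13
= 85

85


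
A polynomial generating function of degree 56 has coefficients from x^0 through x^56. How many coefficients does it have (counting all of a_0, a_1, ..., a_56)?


A polynomial of degree 56 takes the form a_0 + a_1 x + ... + a_56 x^56.
The number of coefficients is 56 + 1 = 57.

57


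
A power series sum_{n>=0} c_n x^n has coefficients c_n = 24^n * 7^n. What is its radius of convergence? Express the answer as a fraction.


By the root test (Cauchy-Hadamard), the radius is R = 1 / limsup_n |c_n|^(1/n).
Here |c_n|^(1/n) = (24^n * 7^n)^(1/n) = 24 * 7 = 168 for all n.
So R = 1/168 = 1/168.

1/168


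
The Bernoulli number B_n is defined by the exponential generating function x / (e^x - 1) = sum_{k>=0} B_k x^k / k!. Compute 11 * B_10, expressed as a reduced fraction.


Bernoulli numbers can also be computed recursively via B_0 = 1 and sum_{j=0}^{m} C(m+1, j) B_j = 0 for m >= 1. Odd-index Bernoulli numbers vanish for k >= 3.
Computing B_10 = 5/66, so 11 * B_10 = 11 * 5/66 = 5/6.

5/6


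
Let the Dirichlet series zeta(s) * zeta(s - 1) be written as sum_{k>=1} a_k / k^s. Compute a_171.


Convolution gives a_k = sum_{d | k} d * 1 = sum_{d | k} d = sigma(k), the sum of positive divisors of k.
For k = 171, the divisors are 1, 3, 9, 19, 57, 171, so
sigma(171) = 1 + 3 + 9 + 19 + 57 + 171 = 260.

260


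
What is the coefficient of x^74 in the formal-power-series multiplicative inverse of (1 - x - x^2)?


Let the inverse be f(x) = sum_{k>=0} a_k x^k. From f(x) * (1 - x - x^2) = 1 and matching coefficients:
 x^0: a_0 = 1.
 x^1: a_1 - a_0 = 0, so a_1 = 1.
 x^k (k >= 2): a_k - a_{k-1} - a_{k-2} = 0, i.e. a_k = a_{k-1} + a_{k-2}.
This is the Fibonacci-type recurrence shifted so that a_0 = a_1 = 1.
Iterating: a_0=1, a_1=1, a_2=2, a_3=3, a_4=5, a_5=8, a_6=13, a_7=21, a_8=34, a_9=55, ...
a_74 = 2111485077978050.

2111485077978050


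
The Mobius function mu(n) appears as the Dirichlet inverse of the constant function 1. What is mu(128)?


128 has a squared prime factor, so mu(128) = 0.
Factorization reveals a repeated prime.

0


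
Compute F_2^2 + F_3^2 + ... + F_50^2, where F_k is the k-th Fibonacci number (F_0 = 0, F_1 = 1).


There is a standard identity sum_{k=0}^{N} F_k^2 = F_N * F_{N+1} (proved inductively from the telescoping relation F_k^2 = F_k F_{k+1} - F_{k-1} F_k). Then
sum_{k=2}^{50} F_k^2 = F_50 F_51 - F_1 F_2.
Computing: F_50 = 12586269025, F_51 = 20365011074, F_1 = 1, F_2 = 1.
Sum = 12586269025 * 20365011074 - 1 * 1 = 256319508074468182849.

256319508074468182849


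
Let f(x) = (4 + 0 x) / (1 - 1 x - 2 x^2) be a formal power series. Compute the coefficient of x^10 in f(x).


Write f(x) = sum_{k>=0} a_k x^k. Multiplying both sides by 1 - 1 x - 2 x^2 gives
(1 - 1 x - 2 x^2) sum_{k>=0} a_k x^k = 4 + 0 x.
Matching coefficients:
 x^0: a_0 = 4
 x^1: a_1 - 1 a_0 = 0  =>  a_1 = 1*4 + 0 = 4
 x^k (k >= 2): a_k = 1 a_{k-1} + 2 a_{k-2}.
Iterating: a_2 = 12, a_3 = 20, a_4 = 44, a_5 = 84, a_6 = 172, a_7 = 340, a_8 = 684, a_9 = 1364, a_10 = 2732.
So the coefficient of x^10 is 2732.

2732


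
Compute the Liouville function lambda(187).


The Liouville function is lambda(k) = (-1)^Omega(k), where Omega(k) counts the prime factors of k with multiplicity.
Factoring: 187 = 11 * 17, so Omega(187) = 2.
lambda(187) = (-1)^2 = 1.

1


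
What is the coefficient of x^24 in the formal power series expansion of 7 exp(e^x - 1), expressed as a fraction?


exp(e^x - 1) is the exponential generating function for the Bell numbers Bell_k: exp(e^x - 1) = sum_{k>=0} Bell_k x^k / k!.
So the coefficient of x^24 in 7 exp(e^x - 1) is 7 Bell_24 / 24!.
Computing: Bell_24 = 445958869294805289 and 24! = 620448401733239439360000, giving
7 * 445958869294805289/620448401733239439360000 = 148652956431601763/29545161987297116160000.

148652956431601763/29545161987297116160000


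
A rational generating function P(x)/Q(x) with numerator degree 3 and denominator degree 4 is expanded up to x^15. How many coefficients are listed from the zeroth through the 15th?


Expanding up to x^15 gives the coefficients for x^0, x^1, ..., x^15.
That is 15 + 1 = 16 coefficients in total.

16


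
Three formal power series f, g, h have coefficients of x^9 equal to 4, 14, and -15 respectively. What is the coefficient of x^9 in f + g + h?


Series addition is componentwise:
4 + 14 + -15
= 3

3


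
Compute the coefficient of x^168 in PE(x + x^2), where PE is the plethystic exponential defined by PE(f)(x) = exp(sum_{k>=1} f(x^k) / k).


With f(x) = x + x^2, the exponent is sum_{k>=1} (x^k + x^(2k)) / k = -ln(1 - x) - ln(1 - x^2). Exponentiating:
PE(x + x^2) = 1 / ((1 - x)(1 - x^2)).
This is the generating function for partitions of n into parts of size 1 or 2. The number of 2's can be any j in 0..84, and the rest are 1's, so
[x^168] = floor(168/2) + 1 = 85.

85


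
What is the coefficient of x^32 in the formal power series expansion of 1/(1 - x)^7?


The negative binomial / multiset identity is
1/(1 - x)^r = sum_{k>=0} C(k + r - 1, r - 1) x^k.
Here r = 7 and k = 32, so the coefficient is
C(32 + 6, 6) = C(38, 6)
= 2760681

2760681


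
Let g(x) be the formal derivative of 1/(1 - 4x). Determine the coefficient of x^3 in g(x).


Differentiate termwise: d/dx sum_{k>=0} 4^k x^k = sum_{k>=1} k 4^k x^(k-1) = sum_{j>=0} (j+1) 4^(j+1) x^j.
Equivalently, d/dx [1/(1 - 4x)] = 4/(1 - 4x)^2.
For j = 3: 4 * 4^4 = 4 * 256 = 1024.

1024


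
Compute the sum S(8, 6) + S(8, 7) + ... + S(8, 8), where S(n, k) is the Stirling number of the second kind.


By definition, S(n, k) counts partitions of an n-set into exactly k nonempty blocks.
Computing row n = 8 for k = 6..8:
S(8, k): 266, 28, 1
Sum = 295.

295


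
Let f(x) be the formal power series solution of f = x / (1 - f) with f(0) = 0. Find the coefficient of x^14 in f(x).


Apply Lagrange inversion: f = x * phi(f) with phi(t) = 1/(1 - t), so
[x^n] f = (1/n) [t^(n-1)] phi(t)^n = (1/n) [t^(n-1)] (1 - t)^(-n) = (1/n) C(2n - 2, n - 1) = C_{n-1}.
For n = 14: C_13 = C(26, 13) / 14 = 10400600/14 = 742900 = 742900.

742900


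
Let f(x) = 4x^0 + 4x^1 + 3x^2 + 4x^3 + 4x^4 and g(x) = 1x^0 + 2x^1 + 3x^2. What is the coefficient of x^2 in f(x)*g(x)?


Cauchy product at x^2:
4*3 + 4*2 + 3*1
= 23

23


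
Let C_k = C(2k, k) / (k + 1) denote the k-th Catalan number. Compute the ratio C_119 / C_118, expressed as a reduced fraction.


Using C_k = (2k)! / (k! (k+1)!), the ratio C_{k+1}/C_k simplifies to
C_{k+1}/C_k = [(2k+2)! / ((k+1)! (k+2)!)] * [k! (k+1)! / (2k)!]
 = (2k+2)(2k+1) / ((k+1)(k+2)) = 2(2k+1) / (k+2).
For k = 118: 2(2*118 + 1) / (118 + 2) = 474/120 = 79/20.

79/20


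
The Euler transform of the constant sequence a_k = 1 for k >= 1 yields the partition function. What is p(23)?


The Euler transform converts the sequence a_k = 1 into the number of integer partitions.
Using the recurrence or dynamic programming:
p(23) = 1255

1255


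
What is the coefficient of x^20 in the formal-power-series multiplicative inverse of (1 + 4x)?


The inverse is 1/(1 + 4x). Apply the geometric identity 1/(1 - y) = sum_{k>=0} y^k with y = -4x:
1/(1 + 4x) = sum_{k>=0} (-4)^k x^k.
So the coefficient of x^20 is (-4)^20 = 1099511627776.

1099511627776


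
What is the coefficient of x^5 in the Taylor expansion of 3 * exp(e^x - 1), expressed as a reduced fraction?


exp(e^x - 1) = sum_{k>=0} Bell_k x^k / k!, where Bell_k is the k-th Bell number.
So the coefficient of x^5 is 3 * Bell_5 / 5!.
Computing: Bell_5 = 52 and 5! = 120, giving
3 * 52/120 = 13/10.

13/10


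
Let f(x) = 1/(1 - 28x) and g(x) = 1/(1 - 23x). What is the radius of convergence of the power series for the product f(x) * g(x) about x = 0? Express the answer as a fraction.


The radius of 1/(1 - 28x) is 1/28 (nearest singularity at x = 1/28), and the radius of 1/(1 - 23x) is 1/23.
The product f(x)*g(x) = 1/((1 - 28x)(1 - 23x)) has singularities at both 1/28 and 1/23, so its radius of convergence is the distance to the nearest one:
min(1/28, 1/23) = 1/28.

1/28


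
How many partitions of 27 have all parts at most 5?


Using the generating function (1-x)^(-1)(1-x^2)^(-1)...(1-x^5)^(-1),
the coefficient of x^27 counts these restricted partitions.
Result = 480

480


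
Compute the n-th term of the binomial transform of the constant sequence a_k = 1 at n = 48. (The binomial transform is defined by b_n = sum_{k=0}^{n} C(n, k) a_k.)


With a_k = 1 for all k, b_n = sum_{k=0}^{n} C(n, k) = 2^n by the binomial theorem.
For n = 48: 2^48 = 281474976710656.

281474976710656


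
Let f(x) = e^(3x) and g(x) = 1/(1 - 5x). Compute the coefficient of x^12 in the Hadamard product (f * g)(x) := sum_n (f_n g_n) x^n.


Expanding: f_k = 3^k/k! (from e^(3x)) and g_k = 5^k (from 1/(1 - 5x)). So the Hadamard coefficient (f * g)_k = 3^k 5^k / k! = (15)^k / k!.
For k = 12: 15^12/12! = 129746337890625/479001600 = 21357421875/78848.

21357421875/78848


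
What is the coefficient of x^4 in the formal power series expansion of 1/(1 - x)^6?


The expansion 1/(1 - x)^r = sum_{k>=0} C(k + r - 1, r - 1) x^k follows from the multiset / negative-binomial theorem (or from repeated differentiation of the geometric series).
For r = 6 and k = 4:
C(9, 5) = 362880 / (120 * 24) = 126.

126


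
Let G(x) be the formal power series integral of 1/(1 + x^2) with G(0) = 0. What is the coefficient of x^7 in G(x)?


1/(1 + x^2) = sum_{j>=0} (-1)^j x^(2j). Integrating termwise with G(0) = 0:
G(x) = sum_{j>=0} (-1)^j x^(2j+1) / (2j+1) = arctan(x).
Only odd powers are nonzero. For x^7 write 7 = 2*3 + 1, giving
(-1)^3 / 7 = -1/7 = -1/7.

-1/7


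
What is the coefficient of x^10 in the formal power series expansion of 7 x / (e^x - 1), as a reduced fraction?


The exponential generating function for Bernoulli numbers is
x / (e^x - 1) = sum_{k>=0} B_k x^k / k!.
So the coefficient of x^10 in 7 x / (e^x - 1) is 7 B_10 / 10!.
Computing: B_10 = 5/66, 10! = 3628800, giving
7 * 5/66 / 3628800 = 1/6842880.

1/6842880


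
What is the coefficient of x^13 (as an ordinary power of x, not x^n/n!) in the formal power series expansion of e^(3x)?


The exponential series is e^y = sum_{k>=0} y^k / k!. Substituting y = 3x gives
e^(3x) = sum_{k>=0} 3^k x^k / k!.
So the coefficient of x^n is a^n/n! with a = 3, n = 13:
3^13 / 13! = 1594323/6227020800 = 6561/25625600

6561/25625600


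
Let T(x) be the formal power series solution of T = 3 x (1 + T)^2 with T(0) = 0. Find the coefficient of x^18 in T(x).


Apply the Lagrange inversion formula: if T = 3 x * phi(T) with phi(t) = (1 + t)^2, then [x^n] T = 3^n * (1/n) [t^(n-1)] phi(t)^n = 3^n * (1/n) [t^(n-1)] (1 + t)^(2n) = 3^n * (1/n) C(2n, n-1).
Using the identity C(2n, n-1) = C(2n, n) * n / (n+1), the unscaled factor equals C(2n, n) / (n+1) = C_n, the n-th Catalan number.
For n = 18: C_18 = C(36, 18) / 19 = 9075135300/19 = 477638700.
With the 3^18 = 387420489 factor, the coefficient is 387420489 * 477638700 = 185047018719324300.

185047018719324300


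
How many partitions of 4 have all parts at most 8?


Using the generating function (1-x)^(-1)(1-x^2)^(-1)...(1-x^8)^(-1),
the coefficient of x^4 counts these restricted partitions.
Result = 5

5


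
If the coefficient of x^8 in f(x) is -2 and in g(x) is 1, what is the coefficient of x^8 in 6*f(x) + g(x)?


Scalar multiplication scales coefficients: 6 * -2 = -12.
Then add the g coefficient: -12 + 1
= -11

-11


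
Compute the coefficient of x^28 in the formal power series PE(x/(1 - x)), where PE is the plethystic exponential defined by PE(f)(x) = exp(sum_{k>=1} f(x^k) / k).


For f(x) = x/(1 - x) we have
sum_{k>=1} f(x^k) / k = sum_{k>=1} (1/k) * x^k / (1 - x^k) = sum_{k, m >= 1} x^(k m) / k,
which after exponentiating simplifies to
PE(x/(1 - x)) = prod_{k>=1} 1 / (1 - x^k).
This is the generating function for the partition function p(n), so the coefficient of x^28 is p(28).
Computing p(28) by dynamic programming over parts 1, 2, ..., 28: p(28) = 3718.

3718


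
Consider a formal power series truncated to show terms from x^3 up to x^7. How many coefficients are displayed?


From x^3 to x^7 inclusive, the count is 7 - 3 + 1 = 5.

5


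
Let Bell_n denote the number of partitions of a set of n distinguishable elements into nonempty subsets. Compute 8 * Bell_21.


Bell_21 can be computed from the Bell triangle or from Dobinski's identity Bell_n = (1/e) * sum_{k>=0} k^n / k!.
Computing Bell_21 = 474869816156751.
Then 8 * 474869816156751 = 3798958529254008.

3798958529254008


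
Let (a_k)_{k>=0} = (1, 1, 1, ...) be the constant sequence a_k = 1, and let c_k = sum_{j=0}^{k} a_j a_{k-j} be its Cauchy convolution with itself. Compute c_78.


Since a_j = 1 for all j >= 0, the convolution sum becomes
c_k = sum_{j=0}^{k} 1 * 1 = 1 * (k + 1).
Equivalently, the generating function of (a_k) is 1/(1 - x) and its square is 1/(1 - x)^2 = sum_{k>=0} 1(k + 1) x^k.
For k = 78: 1 * 79 = 79.

79


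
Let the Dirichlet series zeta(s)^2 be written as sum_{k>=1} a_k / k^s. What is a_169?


The Dirichlet convolution of the constant function 1 with itself gives (1 * 1)(k) = sum_{d | k} 1 = d(k), the number of positive divisors of k.
Since zeta(s) = sum_{k>=1} 1/k^s, we have zeta(s)^2 = sum_{k>=1} d(k)/k^s, so a_k = d(k).
For k = 169: the divisors are 1, 13, 169.
Count = 3.

3


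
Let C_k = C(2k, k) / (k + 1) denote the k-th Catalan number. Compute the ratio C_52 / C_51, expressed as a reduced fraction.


Using C_k = (2k)! / (k! (k+1)!), the ratio C_{k+1}/C_k simplifies to
C_{k+1}/C_k = [(2k+2)! / ((k+1)! (k+2)!)] * [k! (k+1)! / (2k)!]
 = (2k+2)(2k+1) / ((k+1)(k+2)) = 2(2k+1) / (k+2).
For k = 51: 2(2*51 + 1) / (51 + 2) = 206/53 = 206/53.

206/53


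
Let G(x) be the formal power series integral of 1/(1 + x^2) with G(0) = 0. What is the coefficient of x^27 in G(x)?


1/(1 + x^2) = sum_{j>=0} (-1)^j x^(2j). Integrating termwise with G(0) = 0:
G(x) = sum_{j>=0} (-1)^j x^(2j+1) / (2j+1) = arctan(x).
Only odd powers are nonzero. For x^27 write 27 = 2*13 + 1, giving
(-1)^13 / 27 = -1/27 = -1/27.

-1/27


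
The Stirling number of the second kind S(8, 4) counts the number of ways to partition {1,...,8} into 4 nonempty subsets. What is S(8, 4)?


Using the explicit formula S(n,k) = (1/k!) sum_{j=0}^{k} (-1)^(k-j) C(k,j) j^n:
S(8, 4) = 1701
Equivalently, S(n,k) is n! times the coefficient of x^n in the EGF (e^x - 1)^k / k!.

1701


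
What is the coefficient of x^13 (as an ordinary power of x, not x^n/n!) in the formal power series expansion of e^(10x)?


The exponential series is e^y = sum_{k>=0} y^k / k!. Substituting y = 10x gives
e^(10x) = sum_{k>=0} 10^k x^k / k!.
So the coefficient of x^n is a^n/n! with a = 10, n = 13:
10^13 / 13! = 10000000000000/6227020800 = 390625000/243243

390625000/243243


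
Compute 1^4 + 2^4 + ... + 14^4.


This power sum has a closed form given by Faulhaber's formula
sum_{k=1}^{m} k^p = (1 / (p + 1)) * sum_{j=0}^{p} C(p + 1, j) B_j m^(p + 1 - j),
but for small m direct computation is fastest:
1 + 16 + 81 + 256 + 625 + 1296 + 2401 + 4096 + 6561 + 10000 + 14641 + 20736 + 28561 + 38416 = 127687.

127687


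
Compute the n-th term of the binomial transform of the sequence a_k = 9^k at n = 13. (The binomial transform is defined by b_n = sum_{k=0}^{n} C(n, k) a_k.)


With a_k = 9^k, b_n = sum_{k=0}^{n} C(n, k) 9^k = (1 + 9)^n by the binomial theorem.
For n = 13: (1 + 9)^13 = 10^13 = 10000000000000.

10000000000000


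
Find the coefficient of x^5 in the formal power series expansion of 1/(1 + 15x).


Write 1/(1 + c x) = 1/(1 - (-c) x) and apply the geometric-series identity
1/(1 - y) = sum_{k>=0} y^k to get 1/(1 + c x) = sum_{k>=0} (-c)^k x^k.
So the coefficient of x^k is (-c)^k = (-1)^k * c^k.
Here c = 15 and k = 5:
(-15)^5 = -1 * 759375 = -759375

-759375


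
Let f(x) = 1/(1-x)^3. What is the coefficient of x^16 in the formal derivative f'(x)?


Differentiate: d/dx [ 1/(1-x)^r ] = r / (1-x)^(r+1).
Here r = 3, so f'(x) = 3 / (1-x)^4.
The expansion of 1/(1-x)^(r+1) has coefficient of x^n equal to C(n+r, r).
So the coefficient of x^16 in f'(x) is
3 * C(19, 3) = 3 * 969 = 2907

2907


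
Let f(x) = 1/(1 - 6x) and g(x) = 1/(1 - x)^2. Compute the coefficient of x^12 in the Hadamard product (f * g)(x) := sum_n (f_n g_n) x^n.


f has coefficients f_k = 6^k. For g = 1/(1 - x)^2 the coefficient is g_k = C(k + 1, 1) = k + 1. The Hadamard coefficient is (f * g)_k = 6^k * (k + 1).
For k = 12: 6^12 * 13 = 2176782336 * 13 = 28298170368.

28298170368


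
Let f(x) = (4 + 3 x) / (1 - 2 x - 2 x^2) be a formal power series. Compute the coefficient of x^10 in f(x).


Write f(x) = sum_{k>=0} a_k x^k. Multiplying both sides by 1 - 2 x - 2 x^2 gives
(1 - 2 x - 2 x^2) sum_{k>=0} a_k x^k = 4 + 3 x.
Matching coefficients:
 x^0: a_0 = 4
 x^1: a_1 - 2 a_0 = 3  =>  a_1 = 2*4 + 3 = 11
 x^k (k >= 2): a_k = 2 a_{k-1} + 2 a_{k-2}.
Iterating: a_2 = 30, a_3 = 82, a_4 = 224, a_5 = 612, a_6 = 1672, a_7 = 4568, a_8 = 12480, a_9 = 34096, a_10 = 93152.
So the coefficient of x^10 is 93152.

93152


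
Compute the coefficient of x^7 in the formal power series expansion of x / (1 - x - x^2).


Let f(x) = sum_{k>=0} a_k x^k. Multiplying f(x) * (1 - x - x^2) = x and matching coefficients gives a_0 = 0, a_1 = 1, and a_k = a_{k-1} + a_{k-2} for k >= 2. These are the Fibonacci numbers F_k.
Iterating from F_0 = 0, F_1 = 1:
F_0=0, F_1=1, F_2=1, F_3=2, F_4=3, F_5=5, F_6=8, F_7=13
F_7 = 13.

13


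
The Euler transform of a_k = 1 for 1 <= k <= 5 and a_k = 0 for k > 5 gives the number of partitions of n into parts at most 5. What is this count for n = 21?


Partitions of 21 into parts at most 5:
Using generating function (1-x)^(-1)(1-x^2)^(-1)...(1-x^5)^(-1),
the coefficient of x^21 = 221

221


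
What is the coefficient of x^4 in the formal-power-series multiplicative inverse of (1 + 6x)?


The inverse is 1/(1 + 6x). Apply the geometric identity 1/(1 - y) = sum_{k>=0} y^k with y = -6x:
1/(1 + 6x) = sum_{k>=0} (-6)^k x^k.
So the coefficient of x^4 is (-6)^4 = 1296.

1296


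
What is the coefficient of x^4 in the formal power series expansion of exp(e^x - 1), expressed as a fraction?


exp(e^x - 1) is the exponential generating function for the Bell numbers Bell_k: exp(e^x - 1) = sum_{k>=0} Bell_k x^k / k!.
So the coefficient of x^4 in exp(e^x - 1) is Bell_4 / 4!.
Computing: Bell_4 = 15 and 4! = 24, giving
15/24 = 5/8.

5/8


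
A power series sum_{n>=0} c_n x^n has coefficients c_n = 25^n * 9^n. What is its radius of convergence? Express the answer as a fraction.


By the root test (Cauchy-Hadamard), the radius is R = 1 / limsup_n |c_n|^(1/n).
Here |c_n|^(1/n) = (25^n * 9^n)^(1/n) = 25 * 9 = 225 for all n.
So R = 1/225 = 1/225.

1/225


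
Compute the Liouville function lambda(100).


The Liouville function is lambda(k) = (-1)^Omega(k), where Omega(k) counts the prime factors of k with multiplicity.
Factoring: 100 = 2 * 2 * 5 * 5, so Omega(100) = 4.
lambda(100) = (-1)^4 = 1.

1


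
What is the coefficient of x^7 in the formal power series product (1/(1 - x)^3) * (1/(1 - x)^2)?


Combine the factors: (1/(1 - x)^3) * (1/(1 - x)^2) = 1/(1 - x)^5.
Then use 1/(1 - x)^r = sum_{k>=0} C(k + r - 1, r - 1) x^k with r = 5 and k = 7:
C(11, 4) = 330.

330


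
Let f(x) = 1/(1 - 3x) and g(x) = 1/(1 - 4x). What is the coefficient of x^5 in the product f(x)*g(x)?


The coefficient of x^n in f*g is the Cauchy product: sum_{k=0}^{n} a^k * b^(n-k).
With a=3, b=4, n=5:
sum_{k=0}^{5} 3^k * 4^(5-k)
= 3367

3367


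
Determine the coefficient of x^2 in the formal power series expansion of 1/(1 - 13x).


The geometric series identity gives 1/(1 - c x) = sum_{k>=0} c^k x^k, so the coefficient of x^k is c^k.
Here c = 13 and k = 2.
Computing: 13^2 = 169

169


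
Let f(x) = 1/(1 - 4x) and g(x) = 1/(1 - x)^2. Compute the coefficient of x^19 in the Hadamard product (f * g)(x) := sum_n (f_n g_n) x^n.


f has coefficients f_k = 4^k. For g = 1/(1 - x)^2 the coefficient is g_k = C(k + 1, 1) = k + 1. The Hadamard coefficient is (f * g)_k = 4^k * (k + 1).
For k = 19: 4^19 * 20 = 274877906944 * 20 = 5497558138880.

5497558138880


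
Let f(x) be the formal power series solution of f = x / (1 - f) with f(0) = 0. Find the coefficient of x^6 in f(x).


Apply Lagrange inversion: f = x * phi(f) with phi(t) = 1/(1 - t), so
[x^n] f = (1/n) [t^(n-1)] phi(t)^n = (1/n) [t^(n-1)] (1 - t)^(-n) = (1/n) C(2n - 2, n - 1) = C_{n-1}.
For n = 6: C_5 = C(10, 5) / 6 = 252/6 = 42 = 42.

42


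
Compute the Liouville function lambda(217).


The Liouville function is lambda(k) = (-1)^Omega(k), where Omega(k) counts the prime factors of k with multiplicity.
Factoring: 217 = 7 * 31, so Omega(217) = 2.
lambda(217) = (-1)^2 = 1.

1


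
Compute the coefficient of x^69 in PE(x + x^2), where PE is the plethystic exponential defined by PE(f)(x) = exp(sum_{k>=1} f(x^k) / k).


With f(x) = x + x^2, the exponent is sum_{k>=1} (x^k + x^(2k)) / k = -ln(1 - x) - ln(1 - x^2). Exponentiating:
PE(x + x^2) = 1 / ((1 - x)(1 - x^2)).
This is the generating function for partitions of n into parts of size 1 or 2. The number of 2's can be any j in 0..34, and the rest are 1's, so
[x^69] = floor(69/2) + 1 = 35.

35


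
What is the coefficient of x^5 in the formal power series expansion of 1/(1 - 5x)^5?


The general identity 1/(1 - c x)^r = sum_{k>=0} c^k C(k + r - 1, r - 1) x^k follows by substituting y = c x into 1/(1 - y)^r = sum_{k>=0} C(k + r - 1, r - 1) y^k.
For c = 5, r = 5, k = 5:
5^5 * C(9, 4) = 3125 * 126 = 393750.

393750


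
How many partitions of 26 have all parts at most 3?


Using the generating function (1-x)^(-1)(1-x^2)^(-1)(1-x^3)^(-1),
the coefficient of x^26 counts these restricted partitions.
Result = 70

70


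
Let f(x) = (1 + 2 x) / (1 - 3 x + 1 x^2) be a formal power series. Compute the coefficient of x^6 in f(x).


Write f(x) = sum_{k>=0} a_k x^k. Multiplying both sides by 1 - 3 x + 1 x^2 gives
(1 - 3 x + 1 x^2) sum_{k>=0} a_k x^k = 1 + 2 x.
Matching coefficients:
 x^0: a_0 = 1
 x^1: a_1 - 3 a_0 = 2  =>  a_1 = 3*1 + 2 = 5
 x^k (k >= 2): a_k = 3 a_{k-1} - 1 a_{k-2}.
Iterating: a_2 = 14, a_3 = 37, a_4 = 97, a_5 = 254, a_6 = 665.
So the coefficient of x^6 is 665.

665


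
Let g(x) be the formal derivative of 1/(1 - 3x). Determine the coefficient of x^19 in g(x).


Differentiate termwise: d/dx sum_{k>=0} 3^k x^k = sum_{k>=1} k 3^k x^(k-1) = sum_{j>=0} (j+1) 3^(j+1) x^j.
Equivalently, d/dx [1/(1 - 3x)] = 3/(1 - 3x)^2.
For j = 19: 20 * 3^20 = 20 * 3486784401 = 69735688020.

69735688020


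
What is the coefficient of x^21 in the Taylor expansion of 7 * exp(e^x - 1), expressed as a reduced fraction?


exp(e^x - 1) = sum_{k>=0} Bell_k x^k / k!, where Bell_k is the k-th Bell number.
So the coefficient of x^21 is 7 * Bell_21 / 21!.
Computing: Bell_21 = 474869816156751 and 21! = 51090942171709440000, giving
7 * 474869816156751/51090942171709440000 = 158289938718917/2432902008176640000.

158289938718917/2432902008176640000


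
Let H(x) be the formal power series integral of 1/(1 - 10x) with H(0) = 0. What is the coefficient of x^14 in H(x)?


1/(1 - 10x) = sum_{k>=0} 10^k x^k. Integrating termwise with H(0) = 0:
H(x) = sum_{k>=0} 10^k x^(k+1) / (k+1) = sum_{m>=1} 10^(m-1) x^m / m.
For m = 14: 10^13/14 = 10000000000000/14 = 5000000000000/7.

5000000000000/7


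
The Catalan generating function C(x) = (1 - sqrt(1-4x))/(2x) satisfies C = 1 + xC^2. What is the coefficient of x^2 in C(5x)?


Substituting x -> 5x scales the n-th coefficient by 5^n, so [x^2] C(5x) = 5^2 * C_2.
C_2 = C(2*2, 2)/(3) = 6/3 = 2.
So 5^2 * 2 = 25 * 2 = 50.

50


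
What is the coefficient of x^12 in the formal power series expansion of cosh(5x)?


The Maclaurin series is cosh(t) = sum_{m>=0} t^(2m) / (2m)!, so substituting t = 5x, only even powers of x are nonzero, with coefficient of x^(2m) equal to 5^(2m) / (2m)!.
For x^12 the coefficient is 5^12/12! = 244140625/479001600 = 9765625/19160064.

9765625/19160064


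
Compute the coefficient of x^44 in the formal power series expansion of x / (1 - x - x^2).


Let f(x) = sum_{k>=0} a_k x^k. Multiplying f(x) * (1 - x - x^2) = x and matching coefficients gives a_0 = 0, a_1 = 1, and a_k = a_{k-1} + a_{k-2} for k >= 2. These are the Fibonacci numbers F_k.
Iterating from F_0 = 0, F_1 = 1:
F_0=0, F_1=1, F_2=1, F_3=2, F_4=3, F_5=5, F_6=8, F_7=13, F_8=21, F_9=34, ...
F_44 = 701408733.

701408733


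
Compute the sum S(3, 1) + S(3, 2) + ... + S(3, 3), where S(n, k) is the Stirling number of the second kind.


By definition, S(n, k) counts partitions of an n-set into exactly k nonempty blocks.
Computing row n = 3 for k = 1..3:
S(3, k): 1, 3, 1
Sum = 5. (This equals Bell_3 since the sum runs over all k.)

5


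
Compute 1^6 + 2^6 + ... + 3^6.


This power sum has a closed form given by Faulhaber's formula
sum_{k=1}^{m} k^p = (1 / (p + 1)) * sum_{j=0}^{p} C(p + 1, j) B_j m^(p + 1 - j),
but for small m direct computation is fastest:
1 + 64 + 729 = 794.

794


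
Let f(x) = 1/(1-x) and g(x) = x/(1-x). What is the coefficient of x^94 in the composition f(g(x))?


First simplify the composition: f(g(x)) = 1/(1 - x/(1-x)) = (1-x)/((1-x) - x) = (1-x)/(1-2x).
Now extract the coefficient. Write (1-x)/(1-2x) = 1/(1-2x) - x/(1-2x).
The coefficient of x^n in 1/(1-2x) is 2^n, and in x/(1-2x) is 2^(n-1) (for n >= 1).
So the coefficient of x^94 is 2^94 - 2^93 = 19807040628566084398385987584 - 9903520314283042199192993792 = 9903520314283042199192993792.

9903520314283042199192993792


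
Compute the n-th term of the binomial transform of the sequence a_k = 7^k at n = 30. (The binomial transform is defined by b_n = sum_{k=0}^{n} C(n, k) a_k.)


With a_k = 7^k, b_n = sum_{k=0}^{n} C(n, k) 7^k = (1 + 7)^n by the binomial theorem.
For n = 30: (1 + 7)^30 = 8^30 = 1237940039285380274899124224.

1237940039285380274899124224


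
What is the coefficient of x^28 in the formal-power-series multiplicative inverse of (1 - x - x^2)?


Let the inverse be f(x) = sum_{k>=0} a_k x^k. From f(x) * (1 - x - x^2) = 1 and matching coefficients:
 x^0: a_0 = 1.
 x^1: a_1 - a_0 = 0, so a_1 = 1.
 x^k (k >= 2): a_k - a_{k-1} - a_{k-2} = 0, i.e. a_k = a_{k-1} + a_{k-2}.
This is the Fibonacci-type recurrence shifted so that a_0 = a_1 = 1.
Iterating: a_0=1, a_1=1, a_2=2, a_3=3, a_4=5, a_5=8, a_6=13, a_7=21, a_8=34, a_9=55, ...
a_28 = 514229.

514229


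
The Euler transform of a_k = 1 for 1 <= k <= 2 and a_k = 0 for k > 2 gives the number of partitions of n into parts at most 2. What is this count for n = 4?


Partitions of 4 into parts at most 2:
Using generating function (1-x)^(-1)(1-x^2)^(-1),
the coefficient of x^4 = 3

3


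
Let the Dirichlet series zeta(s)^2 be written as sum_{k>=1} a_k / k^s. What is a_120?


The Dirichlet convolution of the constant function 1 with itself gives (1 * 1)(k) = sum_{d | k} 1 = d(k), the number of positive divisors of k.
Since zeta(s) = sum_{k>=1} 1/k^s, we have zeta(s)^2 = sum_{k>=1} d(k)/k^s, so a_k = d(k).
For k = 120: the divisors are 1, 2, 3, 4, 5, 6, 8, 10, 12, 15, 20, 24, 30, 40, 60, 120.
Count = 16.

16


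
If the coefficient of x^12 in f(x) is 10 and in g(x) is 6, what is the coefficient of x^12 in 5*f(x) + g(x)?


Scalar multiplication scales coefficients: 5 * 10 = 50.
Then add the g coefficient: 50 + 6
= 56

56


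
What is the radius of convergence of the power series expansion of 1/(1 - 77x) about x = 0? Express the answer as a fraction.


Expanding 1/(1 - 77x) = sum_{k>=0} 77^k x^k, the series converges when |77x| < 1, i.e., |x| < 1/77.
So the radius of convergence is 1/77 = 1/77.

1/77


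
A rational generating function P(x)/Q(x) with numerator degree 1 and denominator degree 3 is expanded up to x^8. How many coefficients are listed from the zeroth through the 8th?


Expanding up to x^8 gives the coefficients for x^0, x^1, ..., x^8.
That is 8 + 1 = 9 coefficients in total.

9


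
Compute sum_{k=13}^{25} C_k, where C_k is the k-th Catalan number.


C_13 through C_25: 742900, 2674440, 9694845, 35357670, 129644790, 477638700, 1767263190, 6564120420, 24466267020, 91482563640, 343059613650, 1289904147324, 4861946401452
Sum = 742900 + 2674440 + 9694845 + 35357670 + 129644790 + 477638700 + 1767263190 + 6564120420 + 24466267020 + 91482563640 + 343059613650 + 1289904147324 + 4861946401452
= 6619846130041

6619846130041


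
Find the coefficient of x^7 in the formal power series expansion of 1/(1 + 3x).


Write 1/(1 + c x) = 1/(1 - (-c) x) and apply the geometric-series identity
1/(1 - y) = sum_{k>=0} y^k to get 1/(1 + c x) = sum_{k>=0} (-c)^k x^k.
So the coefficient of x^k is (-c)^k = (-1)^k * c^k.
Here c = 3 and k = 7:
(-3)^7 = -1 * 2187 = -2187

-2187
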